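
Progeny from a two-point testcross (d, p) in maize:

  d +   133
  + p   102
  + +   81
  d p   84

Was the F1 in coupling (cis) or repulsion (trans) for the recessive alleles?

The two most frequent classes are + p (102) and d + (133); these are the parental (non-recombinant) types.
So the F1 carried + p on one chromosome and d + on the other — the recessive alleles are on opposite chromosomes (trans / repulsion).

trans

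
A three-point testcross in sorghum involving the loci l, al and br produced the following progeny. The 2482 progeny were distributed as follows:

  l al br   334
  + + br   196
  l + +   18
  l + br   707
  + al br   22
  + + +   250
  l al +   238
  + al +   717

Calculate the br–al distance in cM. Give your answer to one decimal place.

The two most frequent reciprocal classes, l + br and + al +, are the parental types, so the F1 was l + br / + al +.
The two rarest classes, l + + and + al br, are the double crossovers. Comparing them with the parentals, only the br allele has switched, so br is the middle locus and the order is l – br – al.
Crossovers in the br–al interval produce the single-crossover classes l al br and + + + (334 + 250 = 584) plus the double crossovers (40).
RF(br–al) = (584 + 40) / 2482 = 624/2482 = 0.2514 → 25.1 cM.

25.1 cM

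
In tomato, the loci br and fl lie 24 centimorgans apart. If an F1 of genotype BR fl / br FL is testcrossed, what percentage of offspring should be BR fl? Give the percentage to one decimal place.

A map distance of 24 centimorgans corresponds to a recombination frequency of 0.240.
The F1 is BR fl / br FL, so BR fl is a parental gamete class with expected frequency (1 − r)/2 = 0.760/2 = 0.3800.
That is 0.3800 = 38.0% of the progeny.

38.0%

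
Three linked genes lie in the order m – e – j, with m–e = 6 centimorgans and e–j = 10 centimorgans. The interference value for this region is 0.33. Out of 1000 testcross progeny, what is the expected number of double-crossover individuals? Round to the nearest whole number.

4

Map distances give recombination frequencies of 0.060 and 0.100 for the two intervals.
With interference 0.33 (so coincidence = 0.67), expected double-crossover frequency = 0.060 × 0.100 × 0.67 = 0.00402.
Expected number = 0.00402 × 1000 = 4.02 ≈ 4.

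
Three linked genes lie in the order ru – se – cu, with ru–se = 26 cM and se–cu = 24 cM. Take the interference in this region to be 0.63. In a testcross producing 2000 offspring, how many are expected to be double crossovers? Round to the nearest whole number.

Map distances give recombination frequencies of 0.260 and 0.240 for the two intervals.
With interference 0.63 (so coincidence = 0.37), expected double-crossover frequency = 0.260 × 0.240 × 0.37 = 0.02309.
Expected number = 0.02309 × 2000 = 46.18 ≈ 46.

46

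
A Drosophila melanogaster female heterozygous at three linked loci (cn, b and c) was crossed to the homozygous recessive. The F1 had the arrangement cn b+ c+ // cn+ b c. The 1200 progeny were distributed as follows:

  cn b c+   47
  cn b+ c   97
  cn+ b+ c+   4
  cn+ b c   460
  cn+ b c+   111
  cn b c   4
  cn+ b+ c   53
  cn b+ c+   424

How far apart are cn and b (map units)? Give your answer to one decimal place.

9.0 map units

The two rarest classes, cn+ b+ c+ and cn b c, are the double crossovers. Comparing them with the parentals, only the cn allele has switched, so cn is the middle locus and the order is b – cn – c.
Crossovers in the b–cn interval produce the single-crossover classes cn b c+ and cn+ b+ c (47 + 53 = 100) plus the double crossovers (8).
RF(b–cn) = (100 + 8) / 1200 = 108/1200 = 0.0900 → 9.0 map units.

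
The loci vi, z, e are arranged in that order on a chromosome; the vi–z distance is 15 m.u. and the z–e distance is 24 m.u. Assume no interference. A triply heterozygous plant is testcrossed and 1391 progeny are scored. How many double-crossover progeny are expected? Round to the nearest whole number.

Map distances give recombination frequencies of 0.150 and 0.240 for the two intervals.
With no interference, expected double-crossover frequency = 0.150 × 0.240 = 0.03600.
Expected number = 0.03600 × 1391 = 50.08 ≈ 50.

50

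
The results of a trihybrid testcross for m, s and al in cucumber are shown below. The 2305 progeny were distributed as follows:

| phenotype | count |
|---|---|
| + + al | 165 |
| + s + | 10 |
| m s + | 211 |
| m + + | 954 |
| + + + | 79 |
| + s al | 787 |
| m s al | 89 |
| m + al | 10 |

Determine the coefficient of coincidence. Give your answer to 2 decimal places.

The two most frequent reciprocal classes, m + + and + s al, are the parental types, so the F1 was m + + / + s al.
The two rarest classes, m + al and + s +, are the double crossovers. Comparing them with the parentals, only the al allele has switched, so al is the middle locus and the order is m – al – s.
m–al: (168 + 20)/2305 = 0.0816; al–s: (376 + 20)/2305 = 0.1718.
Expected DCO frequency = 0.0816 × 0.1718 ≈ 0.01402; observed = 20/2305 ≈ 0.00868.
Coefficient of coincidence = 0.00868/0.01402 ≈ 0.62.

0.62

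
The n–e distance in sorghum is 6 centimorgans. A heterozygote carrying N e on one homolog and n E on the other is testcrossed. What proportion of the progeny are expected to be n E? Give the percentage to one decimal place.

47.0%

A map distance of 6 centimorgans corresponds to a recombination frequency of 0.060.
The F1 is N e / n E, so n E is a parental gamete class with expected frequency (1 − r)/2 = 0.940/2 = 0.4700.
That is 0.4700 = 47.0% of the progeny.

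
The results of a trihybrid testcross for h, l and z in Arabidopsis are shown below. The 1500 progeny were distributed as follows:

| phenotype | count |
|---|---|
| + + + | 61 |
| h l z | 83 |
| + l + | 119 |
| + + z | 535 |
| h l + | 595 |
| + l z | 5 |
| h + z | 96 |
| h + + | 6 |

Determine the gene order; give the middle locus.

The two most frequent reciprocal classes, + + z and h l +, are the parental types, so the F1 was + + z / h l +.
The two rarest classes, + l z and h + +, are the double crossovers. Comparing them with the parentals, only the l allele has switched, so l is the middle locus and the order is z – l – h.

l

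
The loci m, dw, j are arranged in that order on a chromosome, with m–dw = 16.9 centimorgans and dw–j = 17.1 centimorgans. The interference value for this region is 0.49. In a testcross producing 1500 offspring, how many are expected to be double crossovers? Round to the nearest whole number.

Map distances give recombination frequencies of 0.169 and 0.171 for the two intervals.
With interference 0.49 (so coincidence = 0.51), expected double-crossover frequency = 0.169 × 0.171 × 0.51 = 0.01474.
Expected number = 0.01474 × 1500 = 22.11 ≈ 22.

22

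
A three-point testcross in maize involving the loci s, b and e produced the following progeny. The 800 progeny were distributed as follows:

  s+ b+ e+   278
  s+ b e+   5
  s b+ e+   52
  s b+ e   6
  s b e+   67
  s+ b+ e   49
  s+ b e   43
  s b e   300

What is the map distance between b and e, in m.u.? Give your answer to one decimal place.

The two most frequent reciprocal classes, s b e and s+ b+ e+, are the parental types, so the F1 was s b e / s+ b+ e+.
The two rarest classes, s b+ e and s+ b e+, are the double crossovers. Comparing them with the parentals, only the b allele has switched, so b is the middle locus and the order is e – b – s.
Crossovers in the e–b interval produce the single-crossover classes s b e+ and s+ b+ e (67 + 49 = 116) plus the double crossovers (11).
RF(e–b) = (116 + 11) / 800 = 127/800 = 0.1588 → 15.9 m.u.

15.9 m.u.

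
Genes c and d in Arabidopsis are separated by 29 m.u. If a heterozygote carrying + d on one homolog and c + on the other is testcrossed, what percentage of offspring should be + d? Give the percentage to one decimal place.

35.5%

A map distance of 29 m.u. corresponds to a recombination frequency of 0.290.
The F1 is + d / c +, so + d is a parental gamete class with expected frequency (1 − r)/2 = 0.710/2 = 0.3550.
That is 0.3550 = 35.5% of the progeny.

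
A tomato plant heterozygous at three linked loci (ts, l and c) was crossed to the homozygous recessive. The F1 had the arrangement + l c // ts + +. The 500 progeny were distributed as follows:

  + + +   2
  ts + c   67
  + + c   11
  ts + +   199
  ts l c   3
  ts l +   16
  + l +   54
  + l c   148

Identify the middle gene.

The two rarest classes, ts l c and + + +, are the double crossovers. Comparing them with the parentals, only the ts allele has switched, so ts is the middle locus and the order is l – ts – c.

ts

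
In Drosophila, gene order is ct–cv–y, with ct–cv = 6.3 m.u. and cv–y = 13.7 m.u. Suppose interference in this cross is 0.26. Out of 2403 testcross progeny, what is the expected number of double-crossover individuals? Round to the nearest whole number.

Map distances give recombination frequencies of 0.063 and 0.137 for the two intervals.
With interference 0.26 (so coincidence = 0.74), expected double-crossover frequency = 0.063 × 0.137 × 0.74 = 0.00639.
Expected number = 0.00639 × 2403 = 15.35 ≈ 15.

15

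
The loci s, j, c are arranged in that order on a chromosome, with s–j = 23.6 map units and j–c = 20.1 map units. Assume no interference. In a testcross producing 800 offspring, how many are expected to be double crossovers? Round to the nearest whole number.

Map distances give recombination frequencies of 0.236 and 0.201 for the two intervals.
With no interference, expected double-crossover frequency = 0.236 × 0.201 = 0.04744.
Expected number = 0.04744 × 800 = 37.95 ≈ 38.

38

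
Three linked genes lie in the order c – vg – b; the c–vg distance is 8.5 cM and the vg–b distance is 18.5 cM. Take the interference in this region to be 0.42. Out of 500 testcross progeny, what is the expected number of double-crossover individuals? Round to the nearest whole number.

Map distances give recombination frequencies of 0.085 and 0.185 for the two intervals.
With interference 0.42 (so coincidence = 0.58), expected double-crossover frequency = 0.085 × 0.185 × 0.58 = 0.00912.
Expected number = 0.00912 × 500 = 4.56 ≈ 5.

5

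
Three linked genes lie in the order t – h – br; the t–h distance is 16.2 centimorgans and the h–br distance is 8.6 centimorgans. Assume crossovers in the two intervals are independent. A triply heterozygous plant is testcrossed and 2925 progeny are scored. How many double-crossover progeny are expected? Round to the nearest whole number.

41

Map distances give recombination frequencies of 0.162 and 0.086 for the two intervals.
With no interference, expected double-crossover frequency = 0.162 × 0.086 = 0.01393.
Expected number = 0.01393 × 2925 = 40.75 ≈ 41.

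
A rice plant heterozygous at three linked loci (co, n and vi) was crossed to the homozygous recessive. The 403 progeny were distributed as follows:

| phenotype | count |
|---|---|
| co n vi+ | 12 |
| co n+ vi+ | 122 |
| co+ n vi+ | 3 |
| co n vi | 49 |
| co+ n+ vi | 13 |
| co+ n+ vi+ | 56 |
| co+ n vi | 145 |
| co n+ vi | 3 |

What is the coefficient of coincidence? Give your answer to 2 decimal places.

The two most frequent reciprocal classes, co+ n vi and co n+ vi+, are the parental types, so the F1 was co+ n vi / co n+ vi+.
The two rarest classes, co+ n vi+ and co n+ vi, are the double crossovers. Comparing them with the parentals, only the vi allele has switched, so vi is the middle locus and the order is co – vi – n.
co–vi: (105 + 6)/403 = 0.2754; vi–n: (25 + 6)/403 = 0.0769.
Expected DCO frequency = 0.2754 × 0.0769 ≈ 0.02118; observed = 6/403 ≈ 0.01489.
Coefficient of coincidence = 0.01489/0.02118 ≈ 0.70.

0.70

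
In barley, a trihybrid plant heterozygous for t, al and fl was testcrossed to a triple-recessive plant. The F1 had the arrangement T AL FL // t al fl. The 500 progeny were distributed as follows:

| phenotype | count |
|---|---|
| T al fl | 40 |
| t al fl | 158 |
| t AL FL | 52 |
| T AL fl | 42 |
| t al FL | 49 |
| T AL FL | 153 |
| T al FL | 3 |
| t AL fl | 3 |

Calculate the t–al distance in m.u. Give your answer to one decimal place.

19.6 m.u.

The two rarest classes, T al FL and t AL fl, are the double crossovers. Comparing them with the parentals, only the al allele has switched, so al is the middle locus and the order is fl – al – t.
Crossovers in the al–t interval produce the single-crossover classes t AL FL and T al fl (52 + 40 = 92) plus the double crossovers (6).
RF(al–t) = (92 + 6) / 500 = 98/500 = 0.1960 → 19.6 m.u.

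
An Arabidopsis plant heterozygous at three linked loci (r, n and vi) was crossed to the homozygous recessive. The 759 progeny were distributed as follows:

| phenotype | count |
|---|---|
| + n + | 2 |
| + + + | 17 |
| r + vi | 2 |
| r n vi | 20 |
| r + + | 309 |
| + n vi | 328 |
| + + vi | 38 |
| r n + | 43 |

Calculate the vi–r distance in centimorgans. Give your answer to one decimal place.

The two most frequent reciprocal classes, r + + and + n vi, are the parental types, so the F1 was r + + / + n vi.
The two rarest classes, r + vi and + n +, are the double crossovers. Comparing them with the parentals, only the vi allele has switched, so vi is the middle locus and the order is r – vi – n.
Crossovers in the r–vi interval produce the single-crossover classes + + + and r n vi (17 + 20 = 37) plus the double crossovers (4).
RF(r–vi) = (37 + 4) / 759 = 41/759 = 0.0540 → 5.4 centimorgans.

5.4 centimorgans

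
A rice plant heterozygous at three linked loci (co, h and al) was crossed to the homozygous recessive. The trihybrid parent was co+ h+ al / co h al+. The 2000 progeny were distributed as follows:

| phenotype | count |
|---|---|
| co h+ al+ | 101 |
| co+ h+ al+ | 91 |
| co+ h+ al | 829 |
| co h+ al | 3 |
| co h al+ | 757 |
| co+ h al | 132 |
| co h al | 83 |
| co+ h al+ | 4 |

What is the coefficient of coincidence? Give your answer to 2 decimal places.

The two rarest classes, co h+ al and co+ h al+, are the double crossovers. Comparing them with the parentals, only the co allele has switched, so co is the middle locus and the order is h – co – al.
h–co: (233 + 7)/2000 = 0.1200; co–al: (174 + 7)/2000 = 0.0905.
Expected DCO frequency = 0.1200 × 0.0905 ≈ 0.01086; observed = 7/2000 ≈ 0.00350.
Coefficient of coincidence = 0.00350/0.01086 ≈ 0.32.

0.32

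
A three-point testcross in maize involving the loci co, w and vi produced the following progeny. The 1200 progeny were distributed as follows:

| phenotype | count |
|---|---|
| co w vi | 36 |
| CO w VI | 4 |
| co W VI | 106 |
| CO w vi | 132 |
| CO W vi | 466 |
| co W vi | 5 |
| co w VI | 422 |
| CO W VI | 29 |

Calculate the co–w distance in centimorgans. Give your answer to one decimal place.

20.6 centimorgans

The two most frequent reciprocal classes, co w VI and CO W vi, are the parental types, so the F1 was co w VI / CO W vi.
The two rarest classes, CO w VI and co W vi, are the double crossovers. Comparing them with the parentals, only the co allele has switched, so co is the middle locus and the order is vi – co – w.
Crossovers in the co–w interval produce the single-crossover classes co W VI and CO w vi (106 + 132 = 238) plus the double crossovers (9).
RF(co–w) = (238 + 9) / 1200 = 247/1200 = 0.2058 → 20.6 centimorgans.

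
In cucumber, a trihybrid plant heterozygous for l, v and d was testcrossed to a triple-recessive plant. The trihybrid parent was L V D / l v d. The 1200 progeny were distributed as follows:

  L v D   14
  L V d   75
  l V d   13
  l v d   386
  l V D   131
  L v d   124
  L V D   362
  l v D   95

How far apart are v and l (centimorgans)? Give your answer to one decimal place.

The two rarest classes, L v D and l V d, are the double crossovers. Comparing them with the parentals, only the v allele has switched, so v is the middle locus and the order is l – v – d.
Crossovers in the l–v interval produce the single-crossover classes l V D and L v d (131 + 124 = 255) plus the double crossovers (27).
RF(l–v) = (255 + 27) / 1200 = 282/1200 = 0.2350 → 23.5 centimorgans.

23.5 centimorgans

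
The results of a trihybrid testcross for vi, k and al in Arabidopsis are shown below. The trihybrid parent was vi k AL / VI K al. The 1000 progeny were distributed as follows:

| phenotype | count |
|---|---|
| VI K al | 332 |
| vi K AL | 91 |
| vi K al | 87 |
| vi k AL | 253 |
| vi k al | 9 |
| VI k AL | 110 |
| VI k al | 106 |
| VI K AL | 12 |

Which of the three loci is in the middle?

The two rarest classes, vi k al and VI K AL, are the double crossovers. Comparing them with the parentals, only the al allele has switched, so al is the middle locus and the order is vi – al – k.

al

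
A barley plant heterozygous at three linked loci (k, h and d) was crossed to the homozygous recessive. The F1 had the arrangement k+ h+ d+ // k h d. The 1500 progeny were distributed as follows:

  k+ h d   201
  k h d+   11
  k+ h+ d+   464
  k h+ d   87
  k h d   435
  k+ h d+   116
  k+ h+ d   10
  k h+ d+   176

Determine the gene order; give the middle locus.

The two rarest classes, k+ h+ d and k h d+, are the double crossovers. Comparing them with the parentals, only the d allele has switched, so d is the middle locus and the order is h – d – k.

d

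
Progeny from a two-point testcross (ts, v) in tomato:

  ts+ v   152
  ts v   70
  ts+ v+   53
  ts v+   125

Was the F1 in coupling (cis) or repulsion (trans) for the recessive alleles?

The two most frequent classes are ts+ v (152) and ts v+ (125); these are the parental (non-recombinant) types.
So the F1 carried ts+ v on one chromosome and ts v+ on the other — the recessive alleles are on opposite chromosomes (trans / repulsion).

trans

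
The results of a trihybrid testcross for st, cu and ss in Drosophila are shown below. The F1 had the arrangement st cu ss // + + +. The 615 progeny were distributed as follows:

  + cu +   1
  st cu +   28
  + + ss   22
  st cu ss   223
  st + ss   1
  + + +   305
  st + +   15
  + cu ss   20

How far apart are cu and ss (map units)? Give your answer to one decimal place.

8.5 map units

The two rarest classes, st + ss and + cu +, are the double crossovers. Comparing them with the parentals, only the cu allele has switched, so cu is the middle locus and the order is ss – cu – st.
Crossovers in the ss–cu interval produce the single-crossover classes st cu + and + + ss (28 + 22 = 50) plus the double crossovers (2).
RF(ss–cu) = (50 + 2) / 615 = 52/615 = 0.0846 → 8.5 map units.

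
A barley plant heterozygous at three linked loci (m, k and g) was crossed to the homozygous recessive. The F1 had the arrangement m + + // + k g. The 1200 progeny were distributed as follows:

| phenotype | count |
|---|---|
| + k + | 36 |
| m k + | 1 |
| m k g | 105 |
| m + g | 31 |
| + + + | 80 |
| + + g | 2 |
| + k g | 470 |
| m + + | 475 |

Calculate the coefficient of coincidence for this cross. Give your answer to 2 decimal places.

0.27

The two rarest classes, m k + and + + g, are the double crossovers. Comparing them with the parentals, only the k allele has switched, so k is the middle locus and the order is g – k – m.
g–k: (67 + 3)/1200 = 0.0583; k–m: (185 + 3)/1200 = 0.1567.
Expected DCO frequency = 0.0583 × 0.1567 ≈ 0.00914; observed = 3/1200 ≈ 0.00250.
Coefficient of coincidence = 0.00250/0.00914 ≈ 0.27.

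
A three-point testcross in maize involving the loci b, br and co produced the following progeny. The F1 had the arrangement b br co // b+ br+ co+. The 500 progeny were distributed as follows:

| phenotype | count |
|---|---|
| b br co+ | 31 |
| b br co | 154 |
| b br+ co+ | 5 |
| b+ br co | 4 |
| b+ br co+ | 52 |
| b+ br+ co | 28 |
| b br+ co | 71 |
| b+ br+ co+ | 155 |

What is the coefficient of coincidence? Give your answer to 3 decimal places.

0.501

The two rarest classes, b+ br co and b br+ co+, are the double crossovers. Comparing them with the parentals, only the b allele has switched, so b is the middle locus and the order is co – b – br.
co–b: (59 + 9)/500 = 0.1360; b–br: (123 + 9)/500 = 0.2640.
Expected DCO frequency = 0.1360 × 0.2640 ≈ 0.03590; observed = 9/500 ≈ 0.01800.
Coefficient of coincidence = 0.01800/0.03590 ≈ 0.501.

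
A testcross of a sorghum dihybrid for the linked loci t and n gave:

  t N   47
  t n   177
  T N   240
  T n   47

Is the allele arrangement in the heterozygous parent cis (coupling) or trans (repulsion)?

cis

The two most frequent classes are T N (240) and t n (177); these are the parental (non-recombinant) types.
So the F1 carried T N on one chromosome and t n on the other — the recessive alleles are on the same chromosome (cis / coupling).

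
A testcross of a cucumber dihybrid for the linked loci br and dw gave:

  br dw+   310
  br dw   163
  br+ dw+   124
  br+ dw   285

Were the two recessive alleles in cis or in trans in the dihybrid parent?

trans

The two most frequent classes are br+ dw (285) and br dw+ (310); these are the parental (non-recombinant) types.
So the F1 carried br+ dw on one chromosome and br dw+ on the other — the recessive alleles are on opposite chromosomes (trans / repulsion).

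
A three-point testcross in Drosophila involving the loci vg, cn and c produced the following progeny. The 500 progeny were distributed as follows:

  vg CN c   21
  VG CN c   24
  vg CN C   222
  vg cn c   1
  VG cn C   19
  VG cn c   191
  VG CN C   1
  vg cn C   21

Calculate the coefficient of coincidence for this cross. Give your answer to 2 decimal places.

The two most frequent reciprocal classes, VG cn c and vg CN C, are the parental types, so the F1 was VG cn c / vg CN C.
The two rarest classes, vg cn c and VG CN C, are the double crossovers. Comparing them with the parentals, only the vg allele has switched, so vg is the middle locus and the order is cn – vg – c.
cn–vg: (45 + 2)/500 = 0.0940; vg–c: (40 + 2)/500 = 0.0840.
Expected DCO frequency = 0.0940 × 0.0840 ≈ 0.00790; observed = 2/500 ≈ 0.00400.
Coefficient of coincidence = 0.00400/0.00790 ≈ 0.51.

0.51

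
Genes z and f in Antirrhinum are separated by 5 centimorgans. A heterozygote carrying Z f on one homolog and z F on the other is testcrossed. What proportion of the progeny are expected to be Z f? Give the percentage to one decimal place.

A map distance of 5 centimorgans corresponds to a recombination frequency of 0.050.
The F1 is Z f / z F, so Z f is a parental gamete class with expected frequency (1 − r)/2 = 0.950/2 = 0.4750.
That is 0.4750 = 47.5% of the progeny.

47.5%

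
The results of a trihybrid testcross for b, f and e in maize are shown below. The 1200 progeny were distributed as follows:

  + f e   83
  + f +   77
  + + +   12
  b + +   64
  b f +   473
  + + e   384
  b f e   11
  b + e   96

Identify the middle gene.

The two most frequent reciprocal classes, b f + and + + e, are the parental types, so the F1 was b f + / + + e.
The two rarest classes, b f e and + + +, are the double crossovers. Comparing them with the parentals, only the e allele has switched, so e is the middle locus and the order is b – e – f.

e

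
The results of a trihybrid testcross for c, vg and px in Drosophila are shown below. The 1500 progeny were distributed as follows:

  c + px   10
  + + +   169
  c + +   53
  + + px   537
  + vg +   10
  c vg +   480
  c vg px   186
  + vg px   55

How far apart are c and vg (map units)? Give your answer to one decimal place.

The two most frequent reciprocal classes, c vg + and + + px, are the parental types, so the F1 was c vg + / + + px.
The two rarest classes, + vg + and c + px, are the double crossovers. Comparing them with the parentals, only the c allele has switched, so c is the middle locus and the order is px – c – vg.
Crossovers in the c–vg interval produce the single-crossover classes c + + and + vg px (53 + 55 = 108) plus the double crossovers (20).
RF(c–vg) = (108 + 20) / 1500 = 128/1500 = 0.0853 → 8.5 map units.

8.5 map units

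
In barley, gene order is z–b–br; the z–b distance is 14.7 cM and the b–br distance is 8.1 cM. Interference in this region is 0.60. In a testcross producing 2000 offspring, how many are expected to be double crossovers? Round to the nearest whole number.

Map distances give recombination frequencies of 0.147 and 0.081 for the two intervals.
With interference 0.60 (so coincidence = 0.40), expected double-crossover frequency = 0.147 × 0.081 × 0.40 = 0.00476.
Expected number = 0.00476 × 2000 = 9.53 ≈ 10.

10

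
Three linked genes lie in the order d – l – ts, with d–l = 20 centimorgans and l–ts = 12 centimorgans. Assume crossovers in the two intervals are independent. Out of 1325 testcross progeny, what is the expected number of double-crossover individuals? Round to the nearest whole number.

Map distances give recombination frequencies of 0.200 and 0.120 for the two intervals.
With no interference, expected double-crossover frequency = 0.200 × 0.120 = 0.02400.
Expected number = 0.02400 × 1325 = 31.80 ≈ 32.

32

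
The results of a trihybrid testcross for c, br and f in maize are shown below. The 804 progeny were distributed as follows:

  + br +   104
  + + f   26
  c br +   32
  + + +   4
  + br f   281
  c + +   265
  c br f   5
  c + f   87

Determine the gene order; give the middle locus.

c

The two most frequent reciprocal classes, c + + and + br f, are the parental types, so the F1 was c + + / + br f.
The two rarest classes, + + + and c br f, are the double crossovers. Comparing them with the parentals, only the c allele has switched, so c is the middle locus and the order is br – c – f.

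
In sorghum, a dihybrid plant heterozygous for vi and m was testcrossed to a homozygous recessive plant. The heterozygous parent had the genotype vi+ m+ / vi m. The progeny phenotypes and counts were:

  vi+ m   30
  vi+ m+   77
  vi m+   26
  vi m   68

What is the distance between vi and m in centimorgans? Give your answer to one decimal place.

27.9 centimorgans

The recombinant classes are vi+ m and vi m+: 30 + 26 = 56.
Recombination frequency = 56/201 = 0.2786 ≈ 27.9%, i.e. 27.9 centimorgans.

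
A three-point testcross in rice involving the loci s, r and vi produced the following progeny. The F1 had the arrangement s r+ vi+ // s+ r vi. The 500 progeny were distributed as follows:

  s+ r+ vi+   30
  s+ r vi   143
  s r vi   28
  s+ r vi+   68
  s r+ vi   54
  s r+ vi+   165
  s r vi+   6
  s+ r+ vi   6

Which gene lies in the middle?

r

The two rarest classes, s r vi+ and s+ r+ vi, are the double crossovers. Comparing them with the parentals, only the r allele has switched, so r is the middle locus and the order is vi – r – s.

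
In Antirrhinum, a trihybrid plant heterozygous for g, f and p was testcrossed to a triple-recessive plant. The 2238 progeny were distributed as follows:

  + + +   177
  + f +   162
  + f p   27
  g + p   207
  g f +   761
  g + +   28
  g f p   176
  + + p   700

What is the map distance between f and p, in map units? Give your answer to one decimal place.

18.2 map units

The two most frequent reciprocal classes, g f + and + + p, are the parental types, so the F1 was g f + / + + p.
The two rarest classes, g + + and + f p, are the double crossovers. Comparing them with the parentals, only the f allele has switched, so f is the middle locus and the order is g – f – p.
Crossovers in the f–p interval produce the single-crossover classes g f p and + + + (176 + 177 = 353) plus the double crossovers (55).
RF(f–p) = (353 + 55) / 2238 = 408/2238 = 0.1823 → 18.2 map units.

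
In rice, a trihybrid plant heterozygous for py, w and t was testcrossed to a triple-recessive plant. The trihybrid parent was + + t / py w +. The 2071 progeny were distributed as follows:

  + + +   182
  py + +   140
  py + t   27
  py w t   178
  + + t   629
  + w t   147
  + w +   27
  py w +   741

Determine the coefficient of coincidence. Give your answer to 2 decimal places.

0.79

The two rarest classes, py + t and + w +, are the double crossovers. Comparing them with the parentals, only the py allele has switched, so py is the middle locus and the order is w – py – t.
w–py: (287 + 54)/2071 = 0.1647; py–t: (360 + 54)/2071 = 0.1999.
Expected DCO frequency = 0.1647 × 0.1999 ≈ 0.03292; observed = 54/2071 ≈ 0.02607.
Coefficient of coincidence = 0.02607/0.03292 ≈ 0.79.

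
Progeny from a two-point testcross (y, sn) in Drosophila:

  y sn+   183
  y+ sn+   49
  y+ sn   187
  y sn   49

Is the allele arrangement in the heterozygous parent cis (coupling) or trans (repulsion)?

trans

The two most frequent classes are y+ sn (187) and y sn+ (183); these are the parental (non-recombinant) types.
So the F1 carried y+ sn on one chromosome and y sn+ on the other — the recessive alleles are on opposite chromosomes (trans / repulsion).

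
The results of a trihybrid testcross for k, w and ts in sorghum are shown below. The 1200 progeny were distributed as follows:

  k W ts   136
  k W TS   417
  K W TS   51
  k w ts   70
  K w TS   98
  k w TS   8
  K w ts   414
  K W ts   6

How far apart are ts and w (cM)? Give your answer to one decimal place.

20.7 cM

The two most frequent reciprocal classes, K w ts and k W TS, are the parental types, so the F1 was K w ts / k W TS.
The two rarest classes, K W ts and k w TS, are the double crossovers. Comparing them with the parentals, only the w allele has switched, so w is the middle locus and the order is ts – w – k.
Crossovers in the ts–w interval produce the single-crossover classes K w TS and k W ts (98 + 136 = 234) plus the double crossovers (14).
RF(ts–w) = (234 + 14) / 1200 = 248/1200 = 0.2067 → 20.7 cM.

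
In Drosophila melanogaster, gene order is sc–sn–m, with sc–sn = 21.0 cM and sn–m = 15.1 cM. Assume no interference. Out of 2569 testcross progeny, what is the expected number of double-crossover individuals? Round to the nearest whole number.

81

Map distances give recombination frequencies of 0.210 and 0.151 for the two intervals.
With no interference, expected double-crossover frequency = 0.210 × 0.151 = 0.03171.
Expected number = 0.03171 × 2569 = 81.46 ≈ 81.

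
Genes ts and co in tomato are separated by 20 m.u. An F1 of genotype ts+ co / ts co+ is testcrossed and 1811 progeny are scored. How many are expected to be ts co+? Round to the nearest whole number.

A map distance of 20 m.u. corresponds to a recombination frequency of 0.200.
The F1 is ts+ co / ts co+, so ts co+ is a parental gamete class with expected frequency (1 − r)/2 = 0.800/2 = 0.4000.
Expected number = 0.4000 × 1811 = 724.40 ≈ 724.

724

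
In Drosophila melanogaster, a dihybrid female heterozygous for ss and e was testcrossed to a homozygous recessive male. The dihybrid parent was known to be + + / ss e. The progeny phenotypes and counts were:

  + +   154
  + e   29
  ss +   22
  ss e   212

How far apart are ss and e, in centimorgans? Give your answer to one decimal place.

12.2 centimorgans

The recombinant classes are + e and ss +: 29 + 22 = 51.
Recombination frequency = 51/417 = 0.1223 ≈ 12.2%, i.e. 12.2 centimorgans.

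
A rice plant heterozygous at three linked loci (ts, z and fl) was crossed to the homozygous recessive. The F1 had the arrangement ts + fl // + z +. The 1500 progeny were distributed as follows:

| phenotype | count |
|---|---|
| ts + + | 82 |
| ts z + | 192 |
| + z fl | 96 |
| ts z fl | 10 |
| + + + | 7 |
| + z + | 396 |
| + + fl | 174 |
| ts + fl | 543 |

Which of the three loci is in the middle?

The two rarest classes, ts z fl and + + +, are the double crossovers. Comparing them with the parentals, only the z allele has switched, so z is the middle locus and the order is ts – z – fl.

z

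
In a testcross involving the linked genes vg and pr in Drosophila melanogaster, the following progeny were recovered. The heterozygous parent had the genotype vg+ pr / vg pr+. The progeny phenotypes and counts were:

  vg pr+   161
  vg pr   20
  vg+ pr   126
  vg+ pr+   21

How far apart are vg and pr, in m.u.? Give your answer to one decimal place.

12.5 m.u.

The recombinant classes are vg+ pr+ and vg pr: 21 + 20 = 41.
Recombination frequency = 41/328 = 0.1250 ≈ 12.5%, i.e. 12.5 m.u.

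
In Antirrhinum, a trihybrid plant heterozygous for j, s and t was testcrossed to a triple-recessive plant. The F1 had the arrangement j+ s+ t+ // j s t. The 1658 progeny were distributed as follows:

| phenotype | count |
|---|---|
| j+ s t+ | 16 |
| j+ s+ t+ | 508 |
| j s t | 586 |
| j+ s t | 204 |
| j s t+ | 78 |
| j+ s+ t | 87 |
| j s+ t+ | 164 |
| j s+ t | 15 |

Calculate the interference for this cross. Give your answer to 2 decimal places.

0.34

The two rarest classes, j+ s t+ and j s+ t, are the double crossovers. Comparing them with the parentals, only the s allele has switched, so s is the middle locus and the order is t – s – j.
t–s: (165 + 31)/1658 = 0.1182; s–j: (368 + 31)/1658 = 0.2407.
Expected DCO frequency = 0.1182 × 0.2407 ≈ 0.02845; observed = 31/1658 ≈ 0.01870.
Coefficient of coincidence = 0.01870/0.02845 ≈ 0.66; interference = 1 − 0.66 = 0.34.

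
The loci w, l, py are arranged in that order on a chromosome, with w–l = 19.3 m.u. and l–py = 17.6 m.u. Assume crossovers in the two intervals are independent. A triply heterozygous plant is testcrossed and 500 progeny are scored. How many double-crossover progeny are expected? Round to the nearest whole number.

17

Map distances give recombination frequencies of 0.193 and 0.176 for the two intervals.
With no interference, expected double-crossover frequency = 0.193 × 0.176 = 0.03397.
Expected number = 0.03397 × 500 = 16.98 ≈ 17.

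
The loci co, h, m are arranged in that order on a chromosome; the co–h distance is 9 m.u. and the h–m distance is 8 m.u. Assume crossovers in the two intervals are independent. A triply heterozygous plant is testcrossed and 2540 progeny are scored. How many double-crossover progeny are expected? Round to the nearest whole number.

18

Map distances give recombination frequencies of 0.090 and 0.080 for the two intervals.
With no interference, expected double-crossover frequency = 0.090 × 0.080 = 0.00720.
Expected number = 0.00720 × 2540 = 18.29 ≈ 18.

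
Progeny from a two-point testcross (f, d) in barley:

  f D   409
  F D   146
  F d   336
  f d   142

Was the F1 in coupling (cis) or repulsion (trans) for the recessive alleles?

trans

The two most frequent classes are F d (336) and f D (409); these are the parental (non-recombinant) types.
So the F1 carried F d on one chromosome and f D on the other — the recessive alleles are on opposite chromosomes (trans / repulsion).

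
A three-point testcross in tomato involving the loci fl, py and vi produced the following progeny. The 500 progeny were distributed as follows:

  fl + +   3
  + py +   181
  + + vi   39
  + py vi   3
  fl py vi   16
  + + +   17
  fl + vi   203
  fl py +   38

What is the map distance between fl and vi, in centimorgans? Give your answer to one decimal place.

16.6 centimorgans

The two most frequent reciprocal classes, + py + and fl + vi, are the parental types, so the F1 was + py + / fl + vi.
The two rarest classes, + py vi and fl + +, are the double crossovers. Comparing them with the parentals, only the vi allele has switched, so vi is the middle locus and the order is fl – vi – py.
Crossovers in the fl–vi interval produce the single-crossover classes fl py + and + + vi (38 + 39 = 77) plus the double crossovers (6).
RF(fl–vi) = (77 + 6) / 500 = 83/500 = 0.1660 → 16.6 centimorgans.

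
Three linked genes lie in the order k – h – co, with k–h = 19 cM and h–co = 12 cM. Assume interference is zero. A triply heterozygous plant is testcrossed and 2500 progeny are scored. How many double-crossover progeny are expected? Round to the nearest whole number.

57

Map distances give recombination frequencies of 0.190 and 0.120 for the two intervals.
With no interference, expected double-crossover frequency = 0.190 × 0.120 = 0.02280.
Expected number = 0.02280 × 2500 = 57.00 ≈ 57.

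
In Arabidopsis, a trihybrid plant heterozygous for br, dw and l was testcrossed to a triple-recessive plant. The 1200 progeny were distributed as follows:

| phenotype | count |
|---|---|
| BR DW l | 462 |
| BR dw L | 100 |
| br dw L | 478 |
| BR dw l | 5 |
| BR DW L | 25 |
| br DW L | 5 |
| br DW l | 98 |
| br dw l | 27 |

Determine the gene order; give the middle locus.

The two most frequent reciprocal classes, br dw L and BR DW l, are the parental types, so the F1 was br dw L / BR DW l.
The two rarest classes, br DW L and BR dw l, are the double crossovers. Comparing them with the parentals, only the dw allele has switched, so dw is the middle locus and the order is l – dw – br.

dw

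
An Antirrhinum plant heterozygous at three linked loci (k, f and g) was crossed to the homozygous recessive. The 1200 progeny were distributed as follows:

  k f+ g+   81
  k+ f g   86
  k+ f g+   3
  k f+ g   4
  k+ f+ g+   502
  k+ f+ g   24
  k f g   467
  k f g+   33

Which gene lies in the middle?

f

The two most frequent reciprocal classes, k+ f+ g+ and k f g, are the parental types, so the F1 was k+ f+ g+ / k f g.
The two rarest classes, k+ f g+ and k f+ g, are the double crossovers. Comparing them with the parentals, only the f allele has switched, so f is the middle locus and the order is k – f – g.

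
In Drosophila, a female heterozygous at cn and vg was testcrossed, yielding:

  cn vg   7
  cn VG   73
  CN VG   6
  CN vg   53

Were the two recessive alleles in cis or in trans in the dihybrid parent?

The two most frequent classes are CN vg (53) and cn VG (73); these are the parental (non-recombinant) types.
So the F1 carried CN vg on one chromosome and cn VG on the other — the recessive alleles are on opposite chromosomes (trans / repulsion).

trans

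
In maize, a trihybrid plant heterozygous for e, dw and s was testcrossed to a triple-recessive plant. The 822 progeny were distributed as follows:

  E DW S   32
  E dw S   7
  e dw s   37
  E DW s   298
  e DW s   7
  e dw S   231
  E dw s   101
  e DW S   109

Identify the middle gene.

e

The two most frequent reciprocal classes, E DW s and e dw S, are the parental types, so the F1 was E DW s / e dw S.
The two rarest classes, e DW s and E dw S, are the double crossovers. Comparing them with the parentals, only the e allele has switched, so e is the middle locus and the order is s – e – dw.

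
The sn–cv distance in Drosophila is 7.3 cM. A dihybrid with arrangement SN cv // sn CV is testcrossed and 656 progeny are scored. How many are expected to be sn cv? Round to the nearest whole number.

24

A map distance of 7.3 cM corresponds to a recombination frequency of 0.073.
The F1 is SN cv / sn CV, so sn cv is a recombinant gamete class with expected frequency r/2 = 0.073/2 = 0.0365.
Expected number = 0.0365 × 656 = 23.94 ≈ 24.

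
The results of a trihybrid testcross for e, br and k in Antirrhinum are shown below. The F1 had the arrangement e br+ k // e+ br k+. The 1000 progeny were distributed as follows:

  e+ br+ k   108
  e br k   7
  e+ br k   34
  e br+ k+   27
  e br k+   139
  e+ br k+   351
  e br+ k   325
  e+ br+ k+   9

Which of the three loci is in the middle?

br

The two rarest classes, e br k and e+ br+ k+, are the double crossovers. Comparing them with the parentals, only the br allele has switched, so br is the middle locus and the order is k – br – e.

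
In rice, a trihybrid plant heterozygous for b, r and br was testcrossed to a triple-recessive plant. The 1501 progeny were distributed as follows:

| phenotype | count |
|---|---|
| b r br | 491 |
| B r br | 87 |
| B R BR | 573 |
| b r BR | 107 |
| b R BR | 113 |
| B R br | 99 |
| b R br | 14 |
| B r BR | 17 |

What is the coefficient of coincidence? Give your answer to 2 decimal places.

The two most frequent reciprocal classes, b r br and B R BR, are the parental types, so the F1 was b r br / B R BR.
The two rarest classes, b R br and B r BR, are the double crossovers. Comparing them with the parentals, only the r allele has switched, so r is the middle locus and the order is b – r – br.
b–r: (200 + 31)/1501 = 0.1539; r–br: (206 + 31)/1501 = 0.1579.
Expected DCO frequency = 0.1539 × 0.1579 ≈ 0.02430; observed = 31/1501 ≈ 0.02065.
Coefficient of coincidence = 0.02065/0.02430 ≈ 0.85.

0.85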